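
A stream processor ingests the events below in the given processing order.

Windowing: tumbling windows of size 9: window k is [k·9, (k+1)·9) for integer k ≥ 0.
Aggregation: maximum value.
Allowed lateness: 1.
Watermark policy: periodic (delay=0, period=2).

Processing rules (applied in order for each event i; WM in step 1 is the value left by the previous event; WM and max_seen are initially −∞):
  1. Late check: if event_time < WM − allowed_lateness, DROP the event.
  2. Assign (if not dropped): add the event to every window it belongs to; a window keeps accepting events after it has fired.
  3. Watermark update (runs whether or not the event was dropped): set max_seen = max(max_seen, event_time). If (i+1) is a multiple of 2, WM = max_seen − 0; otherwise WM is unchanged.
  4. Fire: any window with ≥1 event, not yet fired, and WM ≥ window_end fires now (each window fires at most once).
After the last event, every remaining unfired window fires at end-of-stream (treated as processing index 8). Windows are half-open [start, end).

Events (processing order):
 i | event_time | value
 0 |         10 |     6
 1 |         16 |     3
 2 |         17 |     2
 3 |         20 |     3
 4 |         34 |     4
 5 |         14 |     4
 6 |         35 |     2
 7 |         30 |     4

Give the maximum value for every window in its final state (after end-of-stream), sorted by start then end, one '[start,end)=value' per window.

[9,18)=6 [18,27)=3 [27,36)=4

i=0 t=10 v=6: → [9,18); WM=−∞
i=1 t=16 v=3: → [9,18); WM=16
i=2 t=17 v=2: → [9,18); WM=16
i=3 t=20 v=3: → [18,27); WM=20; [9,18) fires=6
i=4 t=34 v=4: → [27,36); WM=20
i=5 t=14 v=4: DROP (t<20-1); WM=34; [18,27) fires=3
i=6 t=35 v=2: → [27,36); WM=34
i=7 t=30 v=4: DROP (t<34-1); WM=35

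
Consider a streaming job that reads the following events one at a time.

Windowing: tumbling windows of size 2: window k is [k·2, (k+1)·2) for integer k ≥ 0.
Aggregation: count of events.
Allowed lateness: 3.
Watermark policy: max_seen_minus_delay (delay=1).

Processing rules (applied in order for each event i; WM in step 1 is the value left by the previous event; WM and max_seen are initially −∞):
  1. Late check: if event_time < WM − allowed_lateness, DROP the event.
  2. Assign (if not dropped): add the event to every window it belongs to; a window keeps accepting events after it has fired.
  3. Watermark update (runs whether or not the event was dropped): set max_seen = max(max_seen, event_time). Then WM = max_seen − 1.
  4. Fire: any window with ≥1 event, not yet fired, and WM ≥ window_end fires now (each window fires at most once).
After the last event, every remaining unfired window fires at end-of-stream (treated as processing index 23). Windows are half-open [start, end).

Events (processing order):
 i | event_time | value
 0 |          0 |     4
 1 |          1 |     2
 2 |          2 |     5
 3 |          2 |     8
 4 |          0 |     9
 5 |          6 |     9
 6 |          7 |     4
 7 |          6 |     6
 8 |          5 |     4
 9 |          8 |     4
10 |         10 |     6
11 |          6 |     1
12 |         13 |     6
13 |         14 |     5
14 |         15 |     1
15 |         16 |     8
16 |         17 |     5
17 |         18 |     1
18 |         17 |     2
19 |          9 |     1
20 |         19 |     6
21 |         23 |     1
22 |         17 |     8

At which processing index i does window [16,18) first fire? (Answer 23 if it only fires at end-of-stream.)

20

i=0 t=0 v=4: → [0,2); WM=-1
i=1 t=1 v=2: → [0,2); WM=0
i=2 t=2 v=5: → [2,4); WM=1
i=3 t=2 v=8: → [2,4); WM=1
i=4 t=0 v=9: → [0,2); WM=1
i=5 t=6 v=9: → [6,8); WM=5; [0,2) fires=3 [2,4) fires=2
i=6 t=7 v=4: → [6,8); WM=6
i=7 t=6 v=6: → [6,8); WM=6
i=8 t=5 v=4: → [4,6); WM=6; [4,6) fires=1
i=9 t=8 v=4: → [8,10); WM=7
i=10 t=10 v=6: → [10,12); WM=9; [6,8) fires=3
i=11 t=6 v=1: → [6,8); WM=9
i=12 t=13 v=6: → [12,14); WM=12; [8,10) fires=1 [10,12) fires=1
i=13 t=14 v=5: → [14,16); WM=13
i=14 t=15 v=1: → [14,16); WM=14; [12,14) fires=1
i=15 t=16 v=8: → [16,18); WM=15
i=16 t=17 v=5: → [16,18); WM=16; [14,16) fires=2
i=17 t=18 v=1: → [18,20); WM=17
i=18 t=17 v=2: → [16,18); WM=17
i=19 t=9 v=1: DROP (t<17-3); WM=17
i=20 t=19 v=6: → [18,20); WM=18; [16,18) fires=3
i=21 t=23 v=1: → [22,24); WM=22; [18,20) fires=2
i=22 t=17 v=8: DROP (t<22-3); WM=22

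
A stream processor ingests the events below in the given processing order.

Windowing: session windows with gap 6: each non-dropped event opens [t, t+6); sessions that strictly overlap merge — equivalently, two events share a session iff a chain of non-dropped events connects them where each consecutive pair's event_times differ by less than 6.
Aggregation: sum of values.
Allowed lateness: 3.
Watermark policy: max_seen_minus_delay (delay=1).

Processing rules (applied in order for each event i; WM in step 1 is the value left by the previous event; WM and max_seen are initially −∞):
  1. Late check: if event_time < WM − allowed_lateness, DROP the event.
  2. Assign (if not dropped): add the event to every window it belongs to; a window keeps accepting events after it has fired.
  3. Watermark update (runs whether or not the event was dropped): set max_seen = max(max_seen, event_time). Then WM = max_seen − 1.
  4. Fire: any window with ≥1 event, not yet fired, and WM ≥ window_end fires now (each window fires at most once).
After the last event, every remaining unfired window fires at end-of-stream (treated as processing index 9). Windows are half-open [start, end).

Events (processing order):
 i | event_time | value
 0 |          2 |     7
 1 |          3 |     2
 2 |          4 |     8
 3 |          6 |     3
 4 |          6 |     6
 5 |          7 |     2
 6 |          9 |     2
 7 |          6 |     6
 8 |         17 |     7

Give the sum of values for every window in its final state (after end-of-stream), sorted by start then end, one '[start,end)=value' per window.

[2,15)=36 [17,23)=7

i=0 t=2 v=7: → [2,8); WM=1
i=1 t=3 v=2: → [2,9); WM=2
i=2 t=4 v=8: → [2,10); WM=3
i=3 t=6 v=3: → [2,12); WM=5
i=4 t=6 v=6: → [2,12); WM=5
i=5 t=7 v=2: → [2,13); WM=6
i=6 t=9 v=2: → [2,15); WM=8
i=7 t=6 v=6: → [2,15); WM=8
i=8 t=17 v=7: → [17,23); WM=16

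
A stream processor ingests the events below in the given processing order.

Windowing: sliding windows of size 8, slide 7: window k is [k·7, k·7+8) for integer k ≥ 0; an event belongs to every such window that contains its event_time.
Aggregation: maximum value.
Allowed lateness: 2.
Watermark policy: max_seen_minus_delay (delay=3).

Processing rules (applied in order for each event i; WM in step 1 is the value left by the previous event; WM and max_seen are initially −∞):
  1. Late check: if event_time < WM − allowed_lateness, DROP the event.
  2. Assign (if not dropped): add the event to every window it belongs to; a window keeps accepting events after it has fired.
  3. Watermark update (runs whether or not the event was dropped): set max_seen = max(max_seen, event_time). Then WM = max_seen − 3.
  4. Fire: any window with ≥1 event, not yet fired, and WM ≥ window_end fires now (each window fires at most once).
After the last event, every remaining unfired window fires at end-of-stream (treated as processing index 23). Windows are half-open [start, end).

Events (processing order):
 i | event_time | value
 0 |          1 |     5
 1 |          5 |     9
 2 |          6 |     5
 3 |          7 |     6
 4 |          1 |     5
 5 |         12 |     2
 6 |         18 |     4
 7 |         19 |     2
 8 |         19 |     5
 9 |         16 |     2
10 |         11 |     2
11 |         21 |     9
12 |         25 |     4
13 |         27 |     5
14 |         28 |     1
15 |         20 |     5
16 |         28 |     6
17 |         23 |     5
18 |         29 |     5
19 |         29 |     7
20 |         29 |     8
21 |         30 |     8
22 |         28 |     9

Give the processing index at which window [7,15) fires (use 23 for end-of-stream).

i=0 t=1 v=5: → [0,8); WM=-2
i=1 t=5 v=9: → [0,8); WM=2
i=2 t=6 v=5: → [0,8); WM=3
i=3 t=7 v=6: → [7,15),[0,8); WM=4
i=4 t=1 v=5: DROP (t<4-2); WM=4
i=5 t=12 v=2: → [7,15); WM=9; [0,8) fires=9
i=6 t=18 v=4: → [14,22); WM=15; [7,15) fires=6
i=7 t=19 v=2: → [14,22); WM=16
i=8 t=19 v=5: → [14,22); WM=16
i=9 t=16 v=2: → [14,22); WM=16
i=10 t=11 v=2: DROP (t<16-2); WM=16
i=11 t=21 v=9: → [21,29),[14,22); WM=18
i=12 t=25 v=4: → [21,29); WM=22; [14,22) fires=9
i=13 t=27 v=5: → [21,29); WM=24
i=14 t=28 v=1: → [28,36),[21,29); WM=25
i=15 t=20 v=5: DROP (t<25-2); WM=25
i=16 t=28 v=6: → [28,36),[21,29); WM=25
i=17 t=23 v=5: → [21,29); WM=25
i=18 t=29 v=5: → [28,36); WM=26
i=19 t=29 v=7: → [28,36); WM=26
i=20 t=29 v=8: → [28,36); WM=26
i=21 t=30 v=8: → [28,36); WM=27
i=22 t=28 v=9: → [28,36),[21,29); WM=27

6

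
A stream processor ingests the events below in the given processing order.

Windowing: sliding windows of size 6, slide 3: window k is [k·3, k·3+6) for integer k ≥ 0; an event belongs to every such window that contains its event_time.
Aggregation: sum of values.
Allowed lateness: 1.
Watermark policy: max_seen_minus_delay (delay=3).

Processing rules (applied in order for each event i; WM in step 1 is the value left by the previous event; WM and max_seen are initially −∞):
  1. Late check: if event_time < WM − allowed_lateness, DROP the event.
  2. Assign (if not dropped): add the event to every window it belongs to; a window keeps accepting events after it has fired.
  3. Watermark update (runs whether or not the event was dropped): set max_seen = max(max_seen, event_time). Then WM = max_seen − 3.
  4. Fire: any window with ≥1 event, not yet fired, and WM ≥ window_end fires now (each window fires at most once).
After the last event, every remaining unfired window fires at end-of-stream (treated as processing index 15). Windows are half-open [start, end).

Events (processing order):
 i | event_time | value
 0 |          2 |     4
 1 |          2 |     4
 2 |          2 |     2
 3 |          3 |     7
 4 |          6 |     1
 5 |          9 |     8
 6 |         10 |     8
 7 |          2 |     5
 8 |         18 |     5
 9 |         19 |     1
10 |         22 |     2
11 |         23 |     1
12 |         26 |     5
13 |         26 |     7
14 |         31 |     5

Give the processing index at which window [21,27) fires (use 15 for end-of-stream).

14

i=0 t=2 v=4: → [0,6); WM=-1
i=1 t=2 v=4: → [0,6); WM=-1
i=2 t=2 v=2: → [0,6); WM=-1
i=3 t=3 v=7: → [3,9),[0,6); WM=0
i=4 t=6 v=1: → [6,12),[3,9); WM=3
i=5 t=9 v=8: → [9,15),[6,12); WM=6; [0,6) fires=17
i=6 t=10 v=8: → [9,15),[6,12); WM=7
i=7 t=2 v=5: DROP (t<7-1); WM=7
i=8 t=18 v=5: → [18,24),[15,21); WM=15; [3,9) fires=8 [6,12) fires=17 [9,15) fires=16
i=9 t=19 v=1: → [18,24),[15,21); WM=16
i=10 t=22 v=2: → [21,27),[18,24); WM=19
i=11 t=23 v=1: → [21,27),[18,24); WM=20
i=12 t=26 v=5: → [24,30),[21,27); WM=23; [15,21) fires=6
i=13 t=26 v=7: → [24,30),[21,27); WM=23
i=14 t=31 v=5: → [30,36),[27,33); WM=28; [18,24) fires=9 [21,27) fires=15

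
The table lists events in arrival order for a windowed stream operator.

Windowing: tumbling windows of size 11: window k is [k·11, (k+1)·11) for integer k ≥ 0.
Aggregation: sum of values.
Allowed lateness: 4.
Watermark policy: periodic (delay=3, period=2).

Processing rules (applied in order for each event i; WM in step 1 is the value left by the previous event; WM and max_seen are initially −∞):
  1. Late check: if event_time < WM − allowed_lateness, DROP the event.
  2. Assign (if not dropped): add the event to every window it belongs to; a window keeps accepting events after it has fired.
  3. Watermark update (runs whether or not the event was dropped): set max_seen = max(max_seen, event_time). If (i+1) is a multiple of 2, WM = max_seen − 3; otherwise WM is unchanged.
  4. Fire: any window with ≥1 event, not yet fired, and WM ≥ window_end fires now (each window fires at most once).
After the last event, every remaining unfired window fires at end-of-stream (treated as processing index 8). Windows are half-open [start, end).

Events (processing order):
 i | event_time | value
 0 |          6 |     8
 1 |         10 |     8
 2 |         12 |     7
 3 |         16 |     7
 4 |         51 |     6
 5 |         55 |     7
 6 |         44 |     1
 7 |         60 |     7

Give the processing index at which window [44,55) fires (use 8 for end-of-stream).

7

i=0 t=6 v=8: → [0,11); WM=−∞
i=1 t=10 v=8: → [0,11); WM=7
i=2 t=12 v=7: → [11,22); WM=7
i=3 t=16 v=7: → [11,22); WM=13; [0,11) fires=16
i=4 t=51 v=6: → [44,55); WM=13
i=5 t=55 v=7: → [55,66); WM=52; [11,22) fires=14
i=6 t=44 v=1: DROP (t<52-4); WM=52
i=7 t=60 v=7: → [55,66); WM=57; [44,55) fires=6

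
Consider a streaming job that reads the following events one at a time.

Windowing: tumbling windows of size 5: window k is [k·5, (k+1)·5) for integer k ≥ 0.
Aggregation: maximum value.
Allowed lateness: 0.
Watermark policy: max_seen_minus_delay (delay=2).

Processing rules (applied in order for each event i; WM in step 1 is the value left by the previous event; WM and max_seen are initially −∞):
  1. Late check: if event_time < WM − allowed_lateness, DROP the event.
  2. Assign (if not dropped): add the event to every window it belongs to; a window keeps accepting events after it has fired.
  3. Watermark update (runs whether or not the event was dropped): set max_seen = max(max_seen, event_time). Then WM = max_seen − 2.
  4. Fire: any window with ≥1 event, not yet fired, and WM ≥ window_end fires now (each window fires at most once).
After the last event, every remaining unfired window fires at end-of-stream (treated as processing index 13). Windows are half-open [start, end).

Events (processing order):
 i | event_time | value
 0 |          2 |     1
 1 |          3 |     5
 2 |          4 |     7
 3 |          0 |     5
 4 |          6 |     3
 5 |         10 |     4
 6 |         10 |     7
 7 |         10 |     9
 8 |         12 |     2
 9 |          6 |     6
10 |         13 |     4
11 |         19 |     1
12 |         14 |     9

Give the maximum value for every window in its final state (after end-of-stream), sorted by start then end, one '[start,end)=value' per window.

i=0 t=2 v=1: → [0,5); WM=0
i=1 t=3 v=5: → [0,5); WM=1
i=2 t=4 v=7: → [0,5); WM=2
i=3 t=0 v=5: DROP (t<2-0); WM=2
i=4 t=6 v=3: → [5,10); WM=4
i=5 t=10 v=4: → [10,15); WM=8; [0,5) fires=7
i=6 t=10 v=7: → [10,15); WM=8
i=7 t=10 v=9: → [10,15); WM=8
i=8 t=12 v=2: → [10,15); WM=10; [5,10) fires=3
i=9 t=6 v=6: DROP (t<10-0); WM=10
i=10 t=13 v=4: → [10,15); WM=11
i=11 t=19 v=1: → [15,20); WM=17; [10,15) fires=9
i=12 t=14 v=9: DROP (t<17-0); WM=17

[0,5)=7 [5,10)=3 [10,15)=9 [15,20)=1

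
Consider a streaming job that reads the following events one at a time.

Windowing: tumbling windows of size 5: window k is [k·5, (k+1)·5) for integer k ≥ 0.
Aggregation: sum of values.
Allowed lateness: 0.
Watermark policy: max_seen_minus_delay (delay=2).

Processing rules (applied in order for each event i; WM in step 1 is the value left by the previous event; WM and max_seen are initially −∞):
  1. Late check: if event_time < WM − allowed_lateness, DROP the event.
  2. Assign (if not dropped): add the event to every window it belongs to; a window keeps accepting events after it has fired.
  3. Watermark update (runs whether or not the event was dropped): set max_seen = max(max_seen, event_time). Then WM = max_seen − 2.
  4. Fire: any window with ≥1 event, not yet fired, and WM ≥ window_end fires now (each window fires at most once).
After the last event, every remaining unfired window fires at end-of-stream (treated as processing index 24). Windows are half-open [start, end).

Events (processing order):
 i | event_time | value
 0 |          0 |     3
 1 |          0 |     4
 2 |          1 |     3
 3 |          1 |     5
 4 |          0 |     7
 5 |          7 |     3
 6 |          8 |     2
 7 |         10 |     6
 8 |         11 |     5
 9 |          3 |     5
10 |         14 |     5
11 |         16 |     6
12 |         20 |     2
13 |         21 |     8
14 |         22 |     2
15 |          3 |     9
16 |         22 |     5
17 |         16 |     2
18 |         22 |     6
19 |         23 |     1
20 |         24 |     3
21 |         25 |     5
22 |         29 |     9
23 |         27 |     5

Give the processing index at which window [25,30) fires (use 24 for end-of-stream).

24

i=0 t=0 v=3: → [0,5); WM=-2
i=1 t=0 v=4: → [0,5); WM=-2
i=2 t=1 v=3: → [0,5); WM=-1
i=3 t=1 v=5: → [0,5); WM=-1
i=4 t=0 v=7: → [0,5); WM=-1
i=5 t=7 v=3: → [5,10); WM=5; [0,5) fires=22
i=6 t=8 v=2: → [5,10); WM=6
i=7 t=10 v=6: → [10,15); WM=8
i=8 t=11 v=5: → [10,15); WM=9
i=9 t=3 v=5: DROP (t<9-0); WM=9
i=10 t=14 v=5: → [10,15); WM=12; [5,10) fires=5
i=11 t=16 v=6: → [15,20); WM=14
i=12 t=20 v=2: → [20,25); WM=18; [10,15) fires=16
i=13 t=21 v=8: → [20,25); WM=19
i=14 t=22 v=2: → [20,25); WM=20; [15,20) fires=6
i=15 t=3 v=9: DROP (t<20-0); WM=20
i=16 t=22 v=5: → [20,25); WM=20
i=17 t=16 v=2: DROP (t<20-0); WM=20
i=18 t=22 v=6: → [20,25); WM=20
i=19 t=23 v=1: → [20,25); WM=21
i=20 t=24 v=3: → [20,25); WM=22
i=21 t=25 v=5: → [25,30); WM=23
i=22 t=29 v=9: → [25,30); WM=27; [20,25) fires=27
i=23 t=27 v=5: → [25,30); WM=27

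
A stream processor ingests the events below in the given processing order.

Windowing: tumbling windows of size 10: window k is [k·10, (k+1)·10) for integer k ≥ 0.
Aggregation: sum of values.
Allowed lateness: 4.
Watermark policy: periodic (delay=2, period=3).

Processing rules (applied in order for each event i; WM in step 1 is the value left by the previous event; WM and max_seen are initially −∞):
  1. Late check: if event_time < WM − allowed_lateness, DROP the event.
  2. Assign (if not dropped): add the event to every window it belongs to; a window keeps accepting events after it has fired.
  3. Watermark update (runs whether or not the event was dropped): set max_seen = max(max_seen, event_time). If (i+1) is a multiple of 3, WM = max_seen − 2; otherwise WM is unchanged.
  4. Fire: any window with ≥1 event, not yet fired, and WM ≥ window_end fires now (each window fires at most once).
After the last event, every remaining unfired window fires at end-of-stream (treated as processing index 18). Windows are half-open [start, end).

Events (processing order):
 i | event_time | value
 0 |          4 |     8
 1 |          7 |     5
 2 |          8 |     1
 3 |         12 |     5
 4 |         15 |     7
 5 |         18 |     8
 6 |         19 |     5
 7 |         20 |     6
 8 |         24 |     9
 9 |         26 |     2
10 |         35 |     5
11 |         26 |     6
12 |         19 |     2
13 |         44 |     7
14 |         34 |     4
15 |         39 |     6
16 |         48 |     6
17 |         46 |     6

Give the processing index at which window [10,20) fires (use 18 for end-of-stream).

i=0 t=4 v=8: → [0,10); WM=−∞
i=1 t=7 v=5: → [0,10); WM=−∞
i=2 t=8 v=1: → [0,10); WM=6
i=3 t=12 v=5: → [10,20); WM=6
i=4 t=15 v=7: → [10,20); WM=6
i=5 t=18 v=8: → [10,20); WM=16; [0,10) fires=14
i=6 t=19 v=5: → [10,20); WM=16
i=7 t=20 v=6: → [20,30); WM=16
i=8 t=24 v=9: → [20,30); WM=22; [10,20) fires=25
i=9 t=26 v=2: → [20,30); WM=22
i=10 t=35 v=5: → [30,40); WM=22
i=11 t=26 v=6: → [20,30); WM=33; [20,30) fires=23
i=12 t=19 v=2: DROP (t<33-4); WM=33
i=13 t=44 v=7: → [40,50); WM=33
i=14 t=34 v=4: → [30,40); WM=42; [30,40) fires=9
i=15 t=39 v=6: → [30,40); WM=42
i=16 t=48 v=6: → [40,50); WM=42
i=17 t=46 v=6: → [40,50); WM=46

8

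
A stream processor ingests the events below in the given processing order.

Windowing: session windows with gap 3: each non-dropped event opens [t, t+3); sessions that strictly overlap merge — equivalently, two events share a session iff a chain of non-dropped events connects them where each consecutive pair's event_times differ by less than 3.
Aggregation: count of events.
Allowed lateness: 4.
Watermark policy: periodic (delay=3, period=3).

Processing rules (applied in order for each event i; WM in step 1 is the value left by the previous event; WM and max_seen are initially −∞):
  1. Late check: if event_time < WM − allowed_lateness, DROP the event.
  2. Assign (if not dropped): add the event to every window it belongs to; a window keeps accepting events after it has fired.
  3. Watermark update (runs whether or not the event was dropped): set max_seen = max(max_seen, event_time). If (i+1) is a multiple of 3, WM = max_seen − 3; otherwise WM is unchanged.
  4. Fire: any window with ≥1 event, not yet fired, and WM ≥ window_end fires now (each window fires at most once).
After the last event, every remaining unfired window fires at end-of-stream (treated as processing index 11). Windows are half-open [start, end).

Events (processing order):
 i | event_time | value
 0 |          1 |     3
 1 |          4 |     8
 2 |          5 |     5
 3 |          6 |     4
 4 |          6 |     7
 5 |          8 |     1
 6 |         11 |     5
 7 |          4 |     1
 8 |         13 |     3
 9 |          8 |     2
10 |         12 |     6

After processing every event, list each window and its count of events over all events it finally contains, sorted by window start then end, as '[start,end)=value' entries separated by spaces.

i=0 t=1 v=3: → [1,4); WM=−∞
i=1 t=4 v=8: → [4,7); WM=−∞
i=2 t=5 v=5: → [4,8); WM=2
i=3 t=6 v=4: → [4,9); WM=2
i=4 t=6 v=7: → [4,9); WM=2
i=5 t=8 v=1: → [4,11); WM=5
i=6 t=11 v=5: → [11,14); WM=5
i=7 t=4 v=1: → [4,11); WM=5
i=8 t=13 v=3: → [11,16); WM=10
i=9 t=8 v=2: → [4,11); WM=10
i=10 t=12 v=6: → [11,16); WM=10

[1,4)=1 [4,11)=7 [11,16)=3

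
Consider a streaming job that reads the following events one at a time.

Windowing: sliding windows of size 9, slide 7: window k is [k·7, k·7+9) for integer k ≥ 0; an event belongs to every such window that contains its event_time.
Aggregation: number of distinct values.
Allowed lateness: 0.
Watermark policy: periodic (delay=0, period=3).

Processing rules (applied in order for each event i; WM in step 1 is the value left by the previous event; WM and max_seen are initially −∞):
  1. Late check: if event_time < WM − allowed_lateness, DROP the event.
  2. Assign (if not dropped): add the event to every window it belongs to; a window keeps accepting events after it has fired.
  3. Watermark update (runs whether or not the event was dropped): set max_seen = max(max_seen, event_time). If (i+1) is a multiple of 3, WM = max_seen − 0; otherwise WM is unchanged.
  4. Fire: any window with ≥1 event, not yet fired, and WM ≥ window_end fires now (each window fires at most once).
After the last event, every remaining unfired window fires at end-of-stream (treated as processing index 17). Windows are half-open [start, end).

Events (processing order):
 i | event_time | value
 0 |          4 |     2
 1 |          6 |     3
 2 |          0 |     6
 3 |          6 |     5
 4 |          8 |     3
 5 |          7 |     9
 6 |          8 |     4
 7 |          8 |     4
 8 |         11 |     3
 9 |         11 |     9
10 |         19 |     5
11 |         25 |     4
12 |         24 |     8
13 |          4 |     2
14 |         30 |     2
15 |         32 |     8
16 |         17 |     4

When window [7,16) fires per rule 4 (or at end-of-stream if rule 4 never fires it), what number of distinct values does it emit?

i=0 t=4 v=2: → [0,9); WM=−∞
i=1 t=6 v=3: → [0,9); WM=−∞
i=2 t=0 v=6: → [0,9); WM=6
i=3 t=6 v=5: → [0,9); WM=6
i=4 t=8 v=3: → [7,16),[0,9); WM=6
i=5 t=7 v=9: → [7,16),[0,9); WM=8
i=6 t=8 v=4: → [7,16),[0,9); WM=8
i=7 t=8 v=4: → [7,16),[0,9); WM=8
i=8 t=11 v=3: → [7,16); WM=11; [0,9) fires=6
i=9 t=11 v=9: → [7,16); WM=11
i=10 t=19 v=5: → [14,23); WM=11
i=11 t=25 v=4: → [21,30); WM=25; [7,16) fires=3 [14,23) fires=1
i=12 t=24 v=8: DROP (t<25-0); WM=25
i=13 t=4 v=2: DROP (t<25-0); WM=25
i=14 t=30 v=2: → [28,37); WM=30; [21,30) fires=1
i=15 t=32 v=8: → [28,37); WM=30
i=16 t=17 v=4: DROP (t<30-0); WM=30

3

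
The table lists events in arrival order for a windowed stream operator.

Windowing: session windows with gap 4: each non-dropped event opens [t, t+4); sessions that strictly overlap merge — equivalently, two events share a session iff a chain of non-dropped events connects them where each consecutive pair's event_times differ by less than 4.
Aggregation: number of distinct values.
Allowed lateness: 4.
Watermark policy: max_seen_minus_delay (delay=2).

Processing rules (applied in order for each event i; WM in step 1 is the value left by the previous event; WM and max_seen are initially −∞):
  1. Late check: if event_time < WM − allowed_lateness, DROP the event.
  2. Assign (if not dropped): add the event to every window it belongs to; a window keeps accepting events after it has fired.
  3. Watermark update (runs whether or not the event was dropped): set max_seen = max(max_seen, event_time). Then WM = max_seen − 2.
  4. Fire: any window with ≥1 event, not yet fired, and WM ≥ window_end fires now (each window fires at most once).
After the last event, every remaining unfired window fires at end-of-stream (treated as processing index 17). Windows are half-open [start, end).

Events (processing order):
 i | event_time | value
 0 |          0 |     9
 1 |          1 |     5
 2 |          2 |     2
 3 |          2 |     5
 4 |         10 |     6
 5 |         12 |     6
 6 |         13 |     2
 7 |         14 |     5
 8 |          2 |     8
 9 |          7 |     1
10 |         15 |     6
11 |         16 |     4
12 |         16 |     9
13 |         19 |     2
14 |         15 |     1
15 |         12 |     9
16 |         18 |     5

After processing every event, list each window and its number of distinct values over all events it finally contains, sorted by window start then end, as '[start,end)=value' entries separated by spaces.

i=0 t=0 v=9: → [0,4); WM=-2
i=1 t=1 v=5: → [0,5); WM=-1
i=2 t=2 v=2: → [0,6); WM=0
i=3 t=2 v=5: → [0,6); WM=0
i=4 t=10 v=6: → [10,14); WM=8
i=5 t=12 v=6: → [10,16); WM=10
i=6 t=13 v=2: → [10,17); WM=11
i=7 t=14 v=5: → [10,18); WM=12
i=8 t=2 v=8: DROP (t<12-4); WM=12
i=9 t=7 v=1: DROP (t<12-4); WM=12
i=10 t=15 v=6: → [10,19); WM=13
i=11 t=16 v=4: → [10,20); WM=14
i=12 t=16 v=9: → [10,20); WM=14
i=13 t=19 v=2: → [10,23); WM=17
i=14 t=15 v=1: → [10,23); WM=17
i=15 t=12 v=9: DROP (t<17-4); WM=17
i=16 t=18 v=5: → [10,23); WM=17

[0,6)=3 [10,23)=6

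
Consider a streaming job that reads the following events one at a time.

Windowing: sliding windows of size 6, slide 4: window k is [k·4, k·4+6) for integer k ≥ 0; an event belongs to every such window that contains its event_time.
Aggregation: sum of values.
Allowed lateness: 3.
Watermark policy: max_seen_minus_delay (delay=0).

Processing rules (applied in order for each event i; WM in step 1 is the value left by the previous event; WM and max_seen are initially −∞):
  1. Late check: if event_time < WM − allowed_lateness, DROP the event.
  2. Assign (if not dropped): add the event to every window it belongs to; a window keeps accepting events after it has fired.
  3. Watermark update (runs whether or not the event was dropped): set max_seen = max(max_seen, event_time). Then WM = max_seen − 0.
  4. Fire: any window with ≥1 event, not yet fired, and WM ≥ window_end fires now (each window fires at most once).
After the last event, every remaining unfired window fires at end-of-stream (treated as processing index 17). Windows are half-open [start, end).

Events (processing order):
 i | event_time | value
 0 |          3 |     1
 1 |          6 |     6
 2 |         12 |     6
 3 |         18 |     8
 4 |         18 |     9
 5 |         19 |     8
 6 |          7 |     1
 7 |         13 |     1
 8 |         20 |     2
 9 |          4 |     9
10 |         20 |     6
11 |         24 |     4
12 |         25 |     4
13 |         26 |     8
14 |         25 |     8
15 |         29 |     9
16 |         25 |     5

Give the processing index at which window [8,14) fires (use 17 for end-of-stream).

i=0 t=3 v=1: → [0,6); WM=3
i=1 t=6 v=6: → [4,10); WM=6; [0,6) fires=1
i=2 t=12 v=6: → [12,18),[8,14); WM=12; [4,10) fires=6
i=3 t=18 v=8: → [16,22); WM=18; [8,14) fires=6 [12,18) fires=6
i=4 t=18 v=9: → [16,22); WM=18
i=5 t=19 v=8: → [16,22); WM=19
i=6 t=7 v=1: DROP (t<19-3); WM=19
i=7 t=13 v=1: DROP (t<19-3); WM=19
i=8 t=20 v=2: → [20,26),[16,22); WM=20
i=9 t=4 v=9: DROP (t<20-3); WM=20
i=10 t=20 v=6: → [20,26),[16,22); WM=20
i=11 t=24 v=4: → [24,30),[20,26); WM=24; [16,22) fires=33
i=12 t=25 v=4: → [24,30),[20,26); WM=25
i=13 t=26 v=8: → [24,30); WM=26; [20,26) fires=16
i=14 t=25 v=8: → [24,30),[20,26); WM=26
i=15 t=29 v=9: → [28,34),[24,30); WM=29
i=16 t=25 v=5: DROP (t<29-3); WM=29

3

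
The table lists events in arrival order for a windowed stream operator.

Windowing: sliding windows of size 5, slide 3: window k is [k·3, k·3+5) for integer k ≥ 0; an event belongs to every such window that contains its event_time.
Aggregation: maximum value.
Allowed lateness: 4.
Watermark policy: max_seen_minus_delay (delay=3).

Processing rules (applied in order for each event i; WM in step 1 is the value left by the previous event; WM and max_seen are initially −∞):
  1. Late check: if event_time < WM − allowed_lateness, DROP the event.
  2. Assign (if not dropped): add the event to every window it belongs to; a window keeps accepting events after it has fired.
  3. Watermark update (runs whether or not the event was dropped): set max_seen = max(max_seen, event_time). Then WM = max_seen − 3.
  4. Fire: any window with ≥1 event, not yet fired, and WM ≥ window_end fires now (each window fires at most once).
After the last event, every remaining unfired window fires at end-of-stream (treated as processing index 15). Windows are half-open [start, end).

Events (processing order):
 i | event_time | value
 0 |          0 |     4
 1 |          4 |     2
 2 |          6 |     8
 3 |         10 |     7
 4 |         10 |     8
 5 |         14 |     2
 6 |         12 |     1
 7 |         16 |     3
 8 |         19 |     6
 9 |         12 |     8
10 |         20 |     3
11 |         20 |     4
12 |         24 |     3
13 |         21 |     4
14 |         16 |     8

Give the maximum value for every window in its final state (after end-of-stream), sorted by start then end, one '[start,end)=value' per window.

i=0 t=0 v=4: → [0,5); WM=-3
i=1 t=4 v=2: → [3,8),[0,5); WM=1
i=2 t=6 v=8: → [6,11),[3,8); WM=3
i=3 t=10 v=7: → [9,14),[6,11); WM=7; [0,5) fires=4
i=4 t=10 v=8: → [9,14),[6,11); WM=7
i=5 t=14 v=2: → [12,17); WM=11; [3,8) fires=8 [6,11) fires=8
i=6 t=12 v=1: → [12,17),[9,14); WM=11
i=7 t=16 v=3: → [15,20),[12,17); WM=13
i=8 t=19 v=6: → [18,23),[15,20); WM=16; [9,14) fires=8
i=9 t=12 v=8: → [12,17),[9,14); WM=16
i=10 t=20 v=3: → [18,23); WM=17; [12,17) fires=8
i=11 t=20 v=4: → [18,23); WM=17
i=12 t=24 v=3: → [24,29),[21,26); WM=21; [15,20) fires=6
i=13 t=21 v=4: → [21,26),[18,23); WM=21
i=14 t=16 v=8: DROP (t<21-4); WM=21

[0,5)=4 [3,8)=8 [6,11)=8 [9,14)=8 [12,17)=8 [15,20)=6 [18,23)=6 [21,26)=4 [24,29)=3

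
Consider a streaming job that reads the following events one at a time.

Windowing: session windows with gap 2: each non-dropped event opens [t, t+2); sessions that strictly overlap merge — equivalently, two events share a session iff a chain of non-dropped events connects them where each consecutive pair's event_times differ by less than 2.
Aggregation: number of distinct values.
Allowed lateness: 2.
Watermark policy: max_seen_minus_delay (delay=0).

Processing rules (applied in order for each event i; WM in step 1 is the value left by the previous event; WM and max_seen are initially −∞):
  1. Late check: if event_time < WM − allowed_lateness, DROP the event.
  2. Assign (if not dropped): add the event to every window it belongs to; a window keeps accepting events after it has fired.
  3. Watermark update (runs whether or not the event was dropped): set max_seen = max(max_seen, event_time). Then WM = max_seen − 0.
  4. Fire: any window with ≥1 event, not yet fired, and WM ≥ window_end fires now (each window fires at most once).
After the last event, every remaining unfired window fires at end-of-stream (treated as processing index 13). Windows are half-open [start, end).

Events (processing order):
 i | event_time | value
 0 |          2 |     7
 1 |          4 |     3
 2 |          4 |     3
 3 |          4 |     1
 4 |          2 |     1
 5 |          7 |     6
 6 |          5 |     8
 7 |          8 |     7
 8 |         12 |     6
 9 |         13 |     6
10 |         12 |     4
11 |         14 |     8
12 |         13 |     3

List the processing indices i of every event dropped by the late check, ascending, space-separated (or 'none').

none

i=0 t=2 v=7: → [2,4); WM=2
i=1 t=4 v=3: → [4,6); WM=4
i=2 t=4 v=3: → [4,6); WM=4
i=3 t=4 v=1: → [4,6); WM=4
i=4 t=2 v=1: → [2,4); WM=4
i=5 t=7 v=6: → [7,9); WM=7
i=6 t=5 v=8: → [4,7); WM=7
i=7 t=8 v=7: → [7,10); WM=8
i=8 t=12 v=6: → [12,14); WM=12
i=9 t=13 v=6: → [12,15); WM=13
i=10 t=12 v=4: → [12,15); WM=13
i=11 t=14 v=8: → [12,16); WM=14
i=12 t=13 v=3: → [12,16); WM=14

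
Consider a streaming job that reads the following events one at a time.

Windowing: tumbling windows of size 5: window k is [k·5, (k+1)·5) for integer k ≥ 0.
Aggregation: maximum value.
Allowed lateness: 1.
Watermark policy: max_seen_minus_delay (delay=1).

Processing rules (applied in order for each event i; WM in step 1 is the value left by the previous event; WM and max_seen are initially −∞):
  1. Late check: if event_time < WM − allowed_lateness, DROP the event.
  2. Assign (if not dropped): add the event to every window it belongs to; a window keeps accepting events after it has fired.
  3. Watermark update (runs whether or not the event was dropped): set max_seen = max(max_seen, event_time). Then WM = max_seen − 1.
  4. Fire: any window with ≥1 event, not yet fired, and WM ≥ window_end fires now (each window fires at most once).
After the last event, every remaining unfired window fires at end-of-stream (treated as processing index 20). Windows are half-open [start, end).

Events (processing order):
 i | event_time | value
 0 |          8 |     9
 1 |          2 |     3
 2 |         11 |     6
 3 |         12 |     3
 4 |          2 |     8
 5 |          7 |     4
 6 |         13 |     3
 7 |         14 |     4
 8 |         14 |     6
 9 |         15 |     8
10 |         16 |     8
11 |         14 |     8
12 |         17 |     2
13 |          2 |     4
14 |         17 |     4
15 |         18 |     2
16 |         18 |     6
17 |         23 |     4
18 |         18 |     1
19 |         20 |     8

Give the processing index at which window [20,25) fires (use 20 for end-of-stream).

20

i=0 t=8 v=9: → [5,10); WM=7
i=1 t=2 v=3: DROP (t<7-1); WM=7
i=2 t=11 v=6: → [10,15); WM=10; [5,10) fires=9
i=3 t=12 v=3: → [10,15); WM=11
i=4 t=2 v=8: DROP (t<11-1); WM=11
i=5 t=7 v=4: DROP (t<11-1); WM=11
i=6 t=13 v=3: → [10,15); WM=12
i=7 t=14 v=4: → [10,15); WM=13
i=8 t=14 v=6: → [10,15); WM=13
i=9 t=15 v=8: → [15,20); WM=14
i=10 t=16 v=8: → [15,20); WM=15; [10,15) fires=6
i=11 t=14 v=8: → [10,15); WM=15
i=12 t=17 v=2: → [15,20); WM=16
i=13 t=2 v=4: DROP (t<16-1); WM=16
i=14 t=17 v=4: → [15,20); WM=16
i=15 t=18 v=2: → [15,20); WM=17
i=16 t=18 v=6: → [15,20); WM=17
i=17 t=23 v=4: → [20,25); WM=22; [15,20) fires=8
i=18 t=18 v=1: DROP (t<22-1); WM=22
i=19 t=20 v=8: DROP (t<22-1); WM=22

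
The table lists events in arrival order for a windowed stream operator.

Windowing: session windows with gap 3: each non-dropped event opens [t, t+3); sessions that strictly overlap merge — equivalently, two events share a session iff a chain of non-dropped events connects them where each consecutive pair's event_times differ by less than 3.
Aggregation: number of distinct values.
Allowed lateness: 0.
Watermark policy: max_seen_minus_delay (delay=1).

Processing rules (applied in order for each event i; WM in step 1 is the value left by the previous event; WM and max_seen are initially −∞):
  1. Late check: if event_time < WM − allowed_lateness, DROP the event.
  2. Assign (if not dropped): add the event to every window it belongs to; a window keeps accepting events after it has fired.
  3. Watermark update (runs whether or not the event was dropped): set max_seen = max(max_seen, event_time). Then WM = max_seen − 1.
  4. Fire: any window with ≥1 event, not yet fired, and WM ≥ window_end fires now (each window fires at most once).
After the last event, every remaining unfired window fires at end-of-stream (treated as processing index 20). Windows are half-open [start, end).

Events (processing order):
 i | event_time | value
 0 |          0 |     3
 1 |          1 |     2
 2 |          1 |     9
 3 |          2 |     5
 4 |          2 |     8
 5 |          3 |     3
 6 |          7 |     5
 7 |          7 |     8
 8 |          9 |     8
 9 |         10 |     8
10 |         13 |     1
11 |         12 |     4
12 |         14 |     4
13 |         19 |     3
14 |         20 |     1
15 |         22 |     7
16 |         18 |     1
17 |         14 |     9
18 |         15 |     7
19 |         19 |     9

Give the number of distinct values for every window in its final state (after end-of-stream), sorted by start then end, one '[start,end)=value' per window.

[0,6)=5 [7,17)=4 [19,25)=3

i=0 t=0 v=3: → [0,3); WM=-1
i=1 t=1 v=2: → [0,4); WM=0
i=2 t=1 v=9: → [0,4); WM=0
i=3 t=2 v=5: → [0,5); WM=1
i=4 t=2 v=8: → [0,5); WM=1
i=5 t=3 v=3: → [0,6); WM=2
i=6 t=7 v=5: → [7,10); WM=6
i=7 t=7 v=8: → [7,10); WM=6
i=8 t=9 v=8: → [7,12); WM=8
i=9 t=10 v=8: → [7,13); WM=9
i=10 t=13 v=1: → [13,16); WM=12
i=11 t=12 v=4: → [7,16); WM=12
i=12 t=14 v=4: → [7,17); WM=13
i=13 t=19 v=3: → [19,22); WM=18
i=14 t=20 v=1: → [19,23); WM=19
i=15 t=22 v=7: → [19,25); WM=21
i=16 t=18 v=1: DROP (t<21-0); WM=21
i=17 t=14 v=9: DROP (t<21-0); WM=21
i=18 t=15 v=7: DROP (t<21-0); WM=21
i=19 t=19 v=9: DROP (t<21-0); WM=21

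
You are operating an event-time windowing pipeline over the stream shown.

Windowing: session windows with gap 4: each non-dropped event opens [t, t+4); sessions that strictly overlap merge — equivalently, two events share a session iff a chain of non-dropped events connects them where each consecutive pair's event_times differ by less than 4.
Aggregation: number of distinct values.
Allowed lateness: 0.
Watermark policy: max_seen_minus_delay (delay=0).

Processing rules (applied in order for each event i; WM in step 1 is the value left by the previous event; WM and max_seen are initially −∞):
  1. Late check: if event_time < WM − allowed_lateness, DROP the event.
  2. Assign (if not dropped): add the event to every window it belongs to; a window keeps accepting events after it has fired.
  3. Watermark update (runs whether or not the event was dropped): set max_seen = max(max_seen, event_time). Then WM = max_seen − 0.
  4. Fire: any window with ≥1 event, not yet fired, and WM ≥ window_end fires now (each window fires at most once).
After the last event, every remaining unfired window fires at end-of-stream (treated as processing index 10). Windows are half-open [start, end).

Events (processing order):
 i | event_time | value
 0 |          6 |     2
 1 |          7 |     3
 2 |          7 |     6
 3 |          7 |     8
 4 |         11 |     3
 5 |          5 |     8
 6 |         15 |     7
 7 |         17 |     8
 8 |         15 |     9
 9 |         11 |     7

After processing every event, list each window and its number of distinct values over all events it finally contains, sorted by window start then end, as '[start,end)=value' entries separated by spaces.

[6,11)=4 [11,15)=1 [15,21)=2

i=0 t=6 v=2: → [6,10); WM=6
i=1 t=7 v=3: → [6,11); WM=7
i=2 t=7 v=6: → [6,11); WM=7
i=3 t=7 v=8: → [6,11); WM=7
i=4 t=11 v=3: → [11,15); WM=11
i=5 t=5 v=8: DROP (t<11-0); WM=11
i=6 t=15 v=7: → [15,19); WM=15
i=7 t=17 v=8: → [15,21); WM=17
i=8 t=15 v=9: DROP (t<17-0); WM=17
i=9 t=11 v=7: DROP (t<17-0); WM=17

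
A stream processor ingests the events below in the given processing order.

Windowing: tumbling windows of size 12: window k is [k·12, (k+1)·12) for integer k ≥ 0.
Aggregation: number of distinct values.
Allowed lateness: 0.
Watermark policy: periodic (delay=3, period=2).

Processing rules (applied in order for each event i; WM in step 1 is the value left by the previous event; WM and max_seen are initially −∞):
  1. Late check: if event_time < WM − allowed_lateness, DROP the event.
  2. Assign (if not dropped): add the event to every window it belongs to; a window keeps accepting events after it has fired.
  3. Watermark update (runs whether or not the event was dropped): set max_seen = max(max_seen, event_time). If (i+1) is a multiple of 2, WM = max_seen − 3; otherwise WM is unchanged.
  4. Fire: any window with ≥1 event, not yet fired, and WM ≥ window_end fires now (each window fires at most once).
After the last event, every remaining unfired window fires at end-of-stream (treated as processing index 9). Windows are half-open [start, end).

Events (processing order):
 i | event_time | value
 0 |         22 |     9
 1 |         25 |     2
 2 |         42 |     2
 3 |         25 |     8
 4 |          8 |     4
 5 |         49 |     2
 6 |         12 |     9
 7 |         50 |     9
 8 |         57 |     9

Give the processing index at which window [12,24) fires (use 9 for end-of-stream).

i=0 t=22 v=9: → [12,24); WM=−∞
i=1 t=25 v=2: → [24,36); WM=22
i=2 t=42 v=2: → [36,48); WM=22
i=3 t=25 v=8: → [24,36); WM=39; [12,24) fires=1 [24,36) fires=2
i=4 t=8 v=4: DROP (t<39-0); WM=39
i=5 t=49 v=2: → [48,60); WM=46
i=6 t=12 v=9: DROP (t<46-0); WM=46
i=7 t=50 v=9: → [48,60); WM=47
i=8 t=57 v=9: → [48,60); WM=47

3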